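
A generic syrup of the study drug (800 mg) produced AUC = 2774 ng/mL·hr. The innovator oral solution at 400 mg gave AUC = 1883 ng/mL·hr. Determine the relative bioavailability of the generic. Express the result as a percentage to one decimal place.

F_rel = (AUC_test/D_test) / (AUC_ref/D_ref)
      = (2774/800) / (1883/400)
      = 3.4675 / 4.7075 = 0.7366 = 73.66%

F_rel = 73.7%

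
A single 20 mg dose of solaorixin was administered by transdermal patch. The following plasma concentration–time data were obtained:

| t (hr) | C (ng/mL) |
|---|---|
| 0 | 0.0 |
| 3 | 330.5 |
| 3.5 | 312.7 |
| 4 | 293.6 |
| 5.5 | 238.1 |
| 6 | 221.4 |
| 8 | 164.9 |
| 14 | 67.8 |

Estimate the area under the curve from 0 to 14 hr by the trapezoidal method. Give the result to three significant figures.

Trapezoidal AUC_0→14:
  [0→3]: (0.0+330.5)/2 × 3 = 495.75
  [3→3.5]: (330.5+312.7)/2 × 0.5 = 160.8
  [3.5→4]: (312.7+293.6)/2 × 0.5 = 151.575
  [4→5.5]: (293.6+238.1)/2 × 1.5 = 398.775
  [5.5→6]: (238.1+221.4)/2 × 0.5 = 114.875
  [6→8]: (221.4+164.9)/2 × 2 = 386.3
  [8→14]: (164.9+67.8)/2 × 6 = 698.1
  Sum = 2406.175 ng/mL·hr

AUC = 2410 ng/mL·hr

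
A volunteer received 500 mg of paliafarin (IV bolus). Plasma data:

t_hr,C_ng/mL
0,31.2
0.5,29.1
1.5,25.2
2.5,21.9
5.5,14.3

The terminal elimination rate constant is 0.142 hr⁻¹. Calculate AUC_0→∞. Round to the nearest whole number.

AUC = 221 ng/mL·hr

Trapezoidal AUC_0→5.5:
  [0→0.5]: (31.2+29.1)/2 × 0.5 = 15.075
  [0.5→1.5]: (29.1+25.2)/2 × 1 = 27.15
  [1.5→2.5]: (25.2+21.9)/2 × 1 = 23.55
  [2.5→5.5]: (21.9+14.3)/2 × 3 = 54.3
  Sum = 120.075 ng/mL·hr
Extrapolated tail: C_last / k_e = 14.3 / 0.142 = 100.704
AUC_0→∞ = 120.075 + 100.704 = 220.779 ng/mL·hr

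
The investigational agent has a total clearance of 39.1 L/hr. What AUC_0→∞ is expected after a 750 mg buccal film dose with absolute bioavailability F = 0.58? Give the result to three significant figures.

AUC = 11.1 mg/L·hr

AUC_0→∞ = F × Dose / CL
        = 0.58 × 750 / 39.1 = 11.1253 mg/L·hr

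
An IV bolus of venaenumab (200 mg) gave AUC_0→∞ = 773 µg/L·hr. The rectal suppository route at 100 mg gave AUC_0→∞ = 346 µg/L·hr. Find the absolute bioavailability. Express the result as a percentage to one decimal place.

F = (AUC_ev / D_ev) / (AUC_iv / D_iv)
  = (346/100) / (773/200)
  = 3.46 / 3.865 = 0.8952
  = 89.52%

F = 89.5%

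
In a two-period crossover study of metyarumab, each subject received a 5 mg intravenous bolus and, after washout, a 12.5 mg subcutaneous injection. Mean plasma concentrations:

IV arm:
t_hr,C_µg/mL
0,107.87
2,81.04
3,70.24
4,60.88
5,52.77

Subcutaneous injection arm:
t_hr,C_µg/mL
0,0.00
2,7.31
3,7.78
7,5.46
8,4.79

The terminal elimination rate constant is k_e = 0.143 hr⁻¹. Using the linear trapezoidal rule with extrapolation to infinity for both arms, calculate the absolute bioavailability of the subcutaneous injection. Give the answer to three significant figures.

Trapezoidal AUC_0→5 (IV):
  [0→2]: (107.87+81.04)/2 × 2 = 188.91
  [2→3]: (81.04+70.24)/2 × 1 = 75.64
  [3→4]: (70.24+60.88)/2 × 1 = 65.56
  [4→5]: (60.88+52.77)/2 × 1 = 56.825
  Sum = 386.935 µg/mL·hr
IV tail: 52.77/0.143 = 369.021; AUC_iv,0→∞ = 386.935 + 369.021 = 755.956 µg/mL·hr
Trapezoidal AUC_0→8 (subcutaneous injection):
  [0→2]: (0.00+7.31)/2 × 2 = 7.31
  [2→3]: (7.31+7.78)/2 × 1 = 7.545
  [3→7]: (7.78+5.46)/2 × 4 = 26.48
  [7→8]: (5.46+4.79)/2 × 1 = 5.125
  Sum = 46.46 µg/mL·hr
subcutaneous injection tail: 4.79/0.143 = 33.497; AUC_ev,0→∞ = 46.46 + 33.497 = 79.957 µg/mL·hr
F = (AUC_ev/D_ev)/(AUC_iv/D_iv) = (79.957/12.5)/(755.956/5) = 6.39656/151.1912 = 0.0423

F = 0.0423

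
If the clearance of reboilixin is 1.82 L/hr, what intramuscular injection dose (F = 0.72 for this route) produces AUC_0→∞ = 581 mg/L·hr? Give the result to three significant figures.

Dose = 1470 mg

Dose = CL × AUC_0→∞ / F
     = 1.82 × 581 / 0.72 = 1468.64 mg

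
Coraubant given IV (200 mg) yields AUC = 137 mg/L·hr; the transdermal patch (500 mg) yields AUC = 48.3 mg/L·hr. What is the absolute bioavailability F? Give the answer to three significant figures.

F = (AUC_ev / D_ev) / (AUC_iv / D_iv)
  = (48.3/500) / (137/200)
  = 0.0966 / 0.685 = 0.1410

F = 0.141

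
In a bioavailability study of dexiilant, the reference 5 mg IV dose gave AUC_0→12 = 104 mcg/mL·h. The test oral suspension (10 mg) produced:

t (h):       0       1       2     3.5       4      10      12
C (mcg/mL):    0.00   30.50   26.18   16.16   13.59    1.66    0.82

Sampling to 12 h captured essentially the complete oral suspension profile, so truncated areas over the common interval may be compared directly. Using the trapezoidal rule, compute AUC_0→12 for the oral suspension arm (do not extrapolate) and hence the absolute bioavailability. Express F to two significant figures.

Trapezoidal AUC_0→12 (oral suspension):
  [0→1]: (0.00+30.50)/2 × 1 = 15.25
  [1→2]: (30.50+26.18)/2 × 1 = 28.34
  [2→3.5]: (26.18+16.16)/2 × 1.5 = 31.755
  [3.5→4]: (16.16+13.59)/2 × 0.5 = 7.4375
  [4→10]: (13.59+1.66)/2 × 6 = 45.75
  [10→12]: (1.66+0.82)/2 × 2 = 2.48
  Sum = 131.0125 mcg/mL·h
F = (AUC_ev/D_ev)/(AUC_iv/D_iv) = (131.0125/10)/(104/5) = 13.10125/20.8 = 0.6299

F = 0.63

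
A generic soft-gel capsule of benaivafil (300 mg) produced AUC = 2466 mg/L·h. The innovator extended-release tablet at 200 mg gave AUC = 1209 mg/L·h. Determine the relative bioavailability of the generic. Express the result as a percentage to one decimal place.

F_rel = 136.0%

F_rel = (AUC_test/D_test) / (AUC_ref/D_ref)
      = (2466/300) / (1209/200)
      = 8.22 / 6.045 = 1.3598 = 135.98%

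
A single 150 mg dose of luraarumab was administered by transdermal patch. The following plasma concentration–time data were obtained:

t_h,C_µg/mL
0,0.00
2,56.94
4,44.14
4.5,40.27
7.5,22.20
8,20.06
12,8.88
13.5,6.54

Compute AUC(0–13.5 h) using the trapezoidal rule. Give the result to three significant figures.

AUC = 353 µg/mL·h

Trapezoidal AUC_0→13.5:
  [0→2]: (0.00+56.94)/2 × 2 = 56.94
  [2→4]: (56.94+44.14)/2 × 2 = 101.08
  [4→4.5]: (44.14+40.27)/2 × 0.5 = 21.1025
  [4.5→7.5]: (40.27+22.20)/2 × 3 = 93.705
  [7.5→8]: (22.20+20.06)/2 × 0.5 = 10.565
  [8→12]: (20.06+8.88)/2 × 4 = 57.88
  [12→13.5]: (8.88+6.54)/2 × 1.5 = 11.565
  Sum = 352.8375 µg/mL·h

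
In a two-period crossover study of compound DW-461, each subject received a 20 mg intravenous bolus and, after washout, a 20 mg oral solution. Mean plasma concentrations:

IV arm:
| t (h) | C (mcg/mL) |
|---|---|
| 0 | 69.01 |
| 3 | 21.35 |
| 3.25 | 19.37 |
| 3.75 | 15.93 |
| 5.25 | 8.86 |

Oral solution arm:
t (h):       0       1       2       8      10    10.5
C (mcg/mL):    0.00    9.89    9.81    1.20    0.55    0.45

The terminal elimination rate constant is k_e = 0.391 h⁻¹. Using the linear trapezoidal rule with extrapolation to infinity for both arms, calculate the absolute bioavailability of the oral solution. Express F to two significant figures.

F = 0.27

Trapezoidal AUC_0→5.25 (IV):
  [0→3]: (69.01+21.35)/2 × 3 = 135.54
  [3→3.25]: (21.35+19.37)/2 × 0.25 = 5.09
  [3.25→3.75]: (19.37+15.93)/2 × 0.5 = 8.825
  [3.75→5.25]: (15.93+8.86)/2 × 1.5 = 18.5925
  Sum = 168.0475 mcg/mL·h
IV tail: 8.86/0.391 = 22.660; AUC_iv,0→∞ = 168.0475 + 22.660 = 190.7075 mcg/mL·h
Trapezoidal AUC_0→10.5 (oral solution):
  [0→1]: (0.00+9.89)/2 × 1 = 4.945
  [1→2]: (9.89+9.81)/2 × 1 = 9.85
  [2→8]: (9.81+1.20)/2 × 6 = 33.03
  [8→10]: (1.20+0.55)/2 × 2 = 1.75
  [10→10.5]: (0.55+0.45)/2 × 0.5 = 0.25
  Sum = 49.825 mcg/mL·h
oral solution tail: 0.45/0.391 = 1.151; AUC_ev,0→∞ = 49.825 + 1.151 = 50.976 mcg/mL·h
F = (AUC_ev/D_ev)/(AUC_iv/D_iv) = (50.976/20)/(190.7075/20) = 2.5488/9.535375 = 0.2673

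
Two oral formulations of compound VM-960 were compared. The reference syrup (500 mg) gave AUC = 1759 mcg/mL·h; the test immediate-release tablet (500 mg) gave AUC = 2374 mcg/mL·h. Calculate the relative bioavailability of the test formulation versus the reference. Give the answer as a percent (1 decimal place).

F_rel = (AUC_test/D_test) / (AUC_ref/D_ref)
      = (2374/500) / (1759/500)
      = 4.748 / 3.518 = 1.3496 = 134.96%

F_rel = 135.0%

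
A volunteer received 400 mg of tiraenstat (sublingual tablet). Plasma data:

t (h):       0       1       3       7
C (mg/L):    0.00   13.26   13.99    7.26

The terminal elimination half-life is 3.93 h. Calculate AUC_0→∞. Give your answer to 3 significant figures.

Trapezoidal AUC_0→7:
  [0→1]: (0.00+13.26)/2 × 1 = 6.63
  [1→3]: (13.26+13.99)/2 × 2 = 27.25
  [3→7]: (13.99+7.26)/2 × 4 = 42.5
  Sum = 76.38 mg/L·h
k_e = ln2 / t½ = 0.693147 / 3.93 = 0.1764 h^-1
Extrapolated tail: C_last / k_e = 7.26 / 0.1764 = 41.156
AUC_0→∞ = 76.38 + 41.156 = 117.536 mg/L·h

AUC = 118 mg/L·h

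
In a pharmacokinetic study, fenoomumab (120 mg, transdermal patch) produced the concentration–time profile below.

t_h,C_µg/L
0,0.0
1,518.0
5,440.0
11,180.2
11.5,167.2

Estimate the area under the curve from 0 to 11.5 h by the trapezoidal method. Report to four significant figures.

Trapezoidal AUC_0→11.5:
  [0→1]: (0.0+518.0)/2 × 1 = 259.0
  [1→5]: (518.0+440.0)/2 × 4 = 1916.0
  [5→11]: (440.0+180.2)/2 × 6 = 1860.6
  [11→11.5]: (180.2+167.2)/2 × 0.5 = 86.85
  Sum = 4122.45 µg/L·h

AUC = 4122 µg/L·h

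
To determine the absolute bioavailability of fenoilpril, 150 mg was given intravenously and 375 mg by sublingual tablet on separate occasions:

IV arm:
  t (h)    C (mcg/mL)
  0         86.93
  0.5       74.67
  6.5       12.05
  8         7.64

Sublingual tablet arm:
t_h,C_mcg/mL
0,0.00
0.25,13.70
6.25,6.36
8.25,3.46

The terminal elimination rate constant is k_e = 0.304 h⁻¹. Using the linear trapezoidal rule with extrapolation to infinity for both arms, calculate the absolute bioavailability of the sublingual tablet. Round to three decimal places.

Trapezoidal AUC_0→8 (IV):
  [0→0.5]: (86.93+74.67)/2 × 0.5 = 40.4
  [0.5→6.5]: (74.67+12.05)/2 × 6 = 260.16
  [6.5→8]: (12.05+7.64)/2 × 1.5 = 14.7675
  Sum = 315.3275 mcg/mL·h
IV tail: 7.64/0.304 = 25.132; AUC_iv,0→∞ = 315.3275 + 25.132 = 340.4595 mcg/mL·h
Trapezoidal AUC_0→8.25 (sublingual tablet):
  [0→0.25]: (0.00+13.70)/2 × 0.25 = 1.7125
  [0.25→6.25]: (13.70+6.36)/2 × 6 = 60.18
  [6.25→8.25]: (6.36+3.46)/2 × 2 = 9.82
  Sum = 71.7125 mcg/mL·h
sublingual tablet tail: 3.46/0.304 = 11.382; AUC_ev,0→∞ = 71.7125 + 11.382 = 83.0945 mcg/mL·h
F = (AUC_ev/D_ev)/(AUC_iv/D_iv) = (83.0945/375)/(340.4595/150) = 0.221585/2.26973 = 0.0976

F = 0.098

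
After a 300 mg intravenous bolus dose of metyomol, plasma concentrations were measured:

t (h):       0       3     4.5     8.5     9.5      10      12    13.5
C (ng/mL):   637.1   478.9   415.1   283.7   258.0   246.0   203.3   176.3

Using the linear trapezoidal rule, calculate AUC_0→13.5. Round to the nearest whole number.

Trapezoidal AUC_0→13.5:
  [0→3]: (637.1+478.9)/2 × 3 = 1674.0
  [3→4.5]: (478.9+415.1)/2 × 1.5 = 670.5
  [4.5→8.5]: (415.1+283.7)/2 × 4 = 1397.6
  [8.5→9.5]: (283.7+258.0)/2 × 1 = 270.85
  [9.5→10]: (258.0+246.0)/2 × 0.5 = 126.0
  [10→12]: (246.0+203.3)/2 × 2 = 449.3
  [12→13.5]: (203.3+176.3)/2 × 1.5 = 284.7
  Sum = 4872.95 ng/mL·h

AUC = 4873 ng/mL·h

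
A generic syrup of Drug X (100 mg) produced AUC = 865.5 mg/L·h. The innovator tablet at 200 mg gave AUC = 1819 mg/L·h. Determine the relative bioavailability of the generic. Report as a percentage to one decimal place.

F_rel = 95.2%

F_rel = (AUC_test/D_test) / (AUC_ref/D_ref)
      = (865.5/100) / (1819/200)
      = 8.655 / 9.095 = 0.9516 = 95.16%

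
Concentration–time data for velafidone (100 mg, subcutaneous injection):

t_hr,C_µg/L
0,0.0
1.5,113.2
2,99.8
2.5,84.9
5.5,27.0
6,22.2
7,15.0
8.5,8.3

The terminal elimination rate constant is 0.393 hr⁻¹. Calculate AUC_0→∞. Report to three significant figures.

Trapezoidal AUC_0→8.5:
  [0→1.5]: (0.0+113.2)/2 × 1.5 = 84.9
  [1.5→2]: (113.2+99.8)/2 × 0.5 = 53.25
  [2→2.5]: (99.8+84.9)/2 × 0.5 = 46.175
  [2.5→5.5]: (84.9+27.0)/2 × 3 = 167.85
  [5.5→6]: (27.0+22.2)/2 × 0.5 = 12.3
  [6→7]: (22.2+15.0)/2 × 1 = 18.6
  [7→8.5]: (15.0+8.3)/2 × 1.5 = 17.475
  Sum = 400.55 µg/L·hr
Extrapolated tail: C_last / k_e = 8.3 / 0.393 = 21.120
AUC_0→∞ = 400.55 + 21.120 = 421.67 µg/L·hr

AUC = 422 µg/L·hr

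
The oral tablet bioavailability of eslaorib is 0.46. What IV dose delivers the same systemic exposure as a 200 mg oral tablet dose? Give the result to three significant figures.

D_iv = 92.0 mg

Systemic exposure from an extravascular dose = F × D_ev, so the equivalent IV dose is F × D_ev.
D_iv = F × D_ev = 0.46 × 200 = 92 mg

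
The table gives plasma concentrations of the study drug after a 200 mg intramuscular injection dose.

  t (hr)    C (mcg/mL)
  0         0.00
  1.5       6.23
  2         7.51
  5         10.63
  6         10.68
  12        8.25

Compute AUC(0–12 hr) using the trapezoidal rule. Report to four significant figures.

Trapezoidal AUC_0→12:
  [0→1.5]: (0.00+6.23)/2 × 1.5 = 4.6725
  [1.5→2]: (6.23+7.51)/2 × 0.5 = 3.435
  [2→5]: (7.51+10.63)/2 × 3 = 27.21
  [5→6]: (10.63+10.68)/2 × 1 = 10.655
  [6→12]: (10.68+8.25)/2 × 6 = 56.79
  Sum = 102.7625 mcg/mL·hr

AUC = 102.8 mcg/mL·hr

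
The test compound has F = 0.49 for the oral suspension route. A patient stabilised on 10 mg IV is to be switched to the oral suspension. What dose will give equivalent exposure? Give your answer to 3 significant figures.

For equal systemic exposure: F × D_ev = D_iv
D_ev = D_iv / F = 10 / 0.49 = 20.4082 mg

D_oral = 20.4 mg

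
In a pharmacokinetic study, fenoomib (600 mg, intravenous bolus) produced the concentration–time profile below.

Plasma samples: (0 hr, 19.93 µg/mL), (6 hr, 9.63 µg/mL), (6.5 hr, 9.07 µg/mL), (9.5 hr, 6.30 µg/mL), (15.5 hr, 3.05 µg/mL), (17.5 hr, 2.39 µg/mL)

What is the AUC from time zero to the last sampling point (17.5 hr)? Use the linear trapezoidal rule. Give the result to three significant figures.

Trapezoidal AUC_0→17.5:
  [0→6]: (19.93+9.63)/2 × 6 = 88.68
  [6→6.5]: (9.63+9.07)/2 × 0.5 = 4.675
  [6.5→9.5]: (9.07+6.30)/2 × 3 = 23.055
  [9.5→15.5]: (6.30+3.05)/2 × 6 = 28.05
  [15.5→17.5]: (3.05+2.39)/2 × 2 = 5.44
  Sum = 149.9 µg/mL·hr

AUC = 150 µg/mL·hr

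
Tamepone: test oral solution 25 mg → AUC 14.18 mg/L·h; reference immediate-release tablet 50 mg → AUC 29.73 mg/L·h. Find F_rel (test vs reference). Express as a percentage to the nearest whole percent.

F_rel = 95%

F_rel = (AUC_test/D_test) / (AUC_ref/D_ref)
      = (14.18/25) / (29.73/50)
      = 0.5672 / 0.5946 = 0.9539 = 95.39%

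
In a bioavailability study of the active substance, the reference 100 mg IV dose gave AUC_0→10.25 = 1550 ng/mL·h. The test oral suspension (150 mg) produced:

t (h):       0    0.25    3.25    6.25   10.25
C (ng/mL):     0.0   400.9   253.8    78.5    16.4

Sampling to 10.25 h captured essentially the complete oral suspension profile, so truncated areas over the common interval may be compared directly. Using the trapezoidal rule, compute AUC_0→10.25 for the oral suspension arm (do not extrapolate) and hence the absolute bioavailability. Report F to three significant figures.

F = 0.740

Trapezoidal AUC_0→10.25 (oral suspension):
  [0→0.25]: (0.0+400.9)/2 × 0.25 = 50.1125
  [0.25→3.25]: (400.9+253.8)/2 × 3 = 982.05
  [3.25→6.25]: (253.8+78.5)/2 × 3 = 498.45
  [6.25→10.25]: (78.5+16.4)/2 × 4 = 189.8
  Sum = 1720.4125 ng/mL·h
F = (AUC_ev/D_ev)/(AUC_iv/D_iv) = (1720.4125/150)/(1550/100) = 11.4694/15.5 = 0.7400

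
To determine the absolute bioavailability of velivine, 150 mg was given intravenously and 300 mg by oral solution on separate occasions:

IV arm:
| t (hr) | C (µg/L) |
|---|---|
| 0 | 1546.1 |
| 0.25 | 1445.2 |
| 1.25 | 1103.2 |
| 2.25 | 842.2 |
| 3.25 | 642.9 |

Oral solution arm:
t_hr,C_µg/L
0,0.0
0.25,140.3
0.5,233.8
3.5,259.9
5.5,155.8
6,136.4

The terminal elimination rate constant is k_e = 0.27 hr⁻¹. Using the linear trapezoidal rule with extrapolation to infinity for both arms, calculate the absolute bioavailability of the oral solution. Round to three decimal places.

Trapezoidal AUC_0→3.25 (IV):
  [0→0.25]: (1546.1+1445.2)/2 × 0.25 = 373.9125
  [0.25→1.25]: (1445.2+1103.2)/2 × 1 = 1274.2
  [1.25→2.25]: (1103.2+842.2)/2 × 1 = 972.7
  [2.25→3.25]: (842.2+642.9)/2 × 1 = 742.55
  Sum = 3363.3625 µg/L·hr
IV tail: 642.9/0.27 = 2381.111; AUC_iv,0→∞ = 3363.3625 + 2381.111 = 5744.4735 µg/L·hr
Trapezoidal AUC_0→6 (oral solution):
  [0→0.25]: (0.0+140.3)/2 × 0.25 = 17.5375
  [0.25→0.5]: (140.3+233.8)/2 × 0.25 = 46.7625
  [0.5→3.5]: (233.8+259.9)/2 × 3 = 740.55
  [3.5→5.5]: (259.9+155.8)/2 × 2 = 415.7
  [5.5→6]: (155.8+136.4)/2 × 0.5 = 73.05
  Sum = 1293.6 µg/L·hr
oral solution tail: 136.4/0.27 = 505.185; AUC_ev,0→∞ = 1293.6 + 505.185 = 1798.785 µg/L·hr
F = (AUC_ev/D_ev)/(AUC_iv/D_iv) = (1798.785/300)/(5744.4735/150) = 5.99595/38.29649 = 0.1566

F = 0.157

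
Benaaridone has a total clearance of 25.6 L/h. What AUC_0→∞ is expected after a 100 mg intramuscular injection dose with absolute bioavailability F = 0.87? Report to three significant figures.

AUC = 3.40 mg/L·h

AUC_0→∞ = F × Dose / CL
        = 0.87 × 100 / 25.6 = 3.3984375 mg/L·h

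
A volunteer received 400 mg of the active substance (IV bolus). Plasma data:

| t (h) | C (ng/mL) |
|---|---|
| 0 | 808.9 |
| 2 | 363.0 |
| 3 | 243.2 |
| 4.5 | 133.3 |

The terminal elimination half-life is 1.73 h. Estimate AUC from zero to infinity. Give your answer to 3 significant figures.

Trapezoidal AUC_0→4.5:
  [0→2]: (808.9+363.0)/2 × 2 = 1171.9
  [2→3]: (363.0+243.2)/2 × 1 = 303.1
  [3→4.5]: (243.2+133.3)/2 × 1.5 = 282.375
  Sum = 1757.375 ng/mL·h
k_e = ln2 / t½ = 0.693147 / 1.73 = 0.4007 h^-1
Extrapolated tail: C_last / k_e = 133.3 / 0.4007 = 332.668
AUC_0→∞ = 1757.375 + 332.668 = 2090.043 ng/mL·h

AUC = 2090 ng/mL·h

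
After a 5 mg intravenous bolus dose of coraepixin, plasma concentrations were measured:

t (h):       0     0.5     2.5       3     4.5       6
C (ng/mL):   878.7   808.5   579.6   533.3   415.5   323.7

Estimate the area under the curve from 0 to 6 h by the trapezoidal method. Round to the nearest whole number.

Trapezoidal AUC_0→6:
  [0→0.5]: (878.7+808.5)/2 × 0.5 = 421.8
  [0.5→2.5]: (808.5+579.6)/2 × 2 = 1388.1
  [2.5→3]: (579.6+533.3)/2 × 0.5 = 278.225
  [3→4.5]: (533.3+415.5)/2 × 1.5 = 711.6
  [4.5→6]: (415.5+323.7)/2 × 1.5 = 554.4
  Sum = 3354.125 ng/mL·h

AUC = 3354 ng/mL·h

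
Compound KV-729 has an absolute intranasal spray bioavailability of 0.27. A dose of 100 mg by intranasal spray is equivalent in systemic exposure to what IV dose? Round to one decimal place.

D_iv = 27.0 mg

Systemic exposure from an extravascular dose = F × D_ev, so the equivalent IV dose is F × D_ev.
D_iv = F × D_ev = 0.27 × 100 = 27 mg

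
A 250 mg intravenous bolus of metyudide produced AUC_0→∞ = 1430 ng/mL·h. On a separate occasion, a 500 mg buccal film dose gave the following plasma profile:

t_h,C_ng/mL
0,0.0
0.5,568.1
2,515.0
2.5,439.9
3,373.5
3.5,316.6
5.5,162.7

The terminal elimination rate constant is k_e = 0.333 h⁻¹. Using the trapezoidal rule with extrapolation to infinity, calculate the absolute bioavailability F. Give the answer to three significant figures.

Trapezoidal AUC_0→5.5 (buccal film):
  [0→0.5]: (0.0+568.1)/2 × 0.5 = 142.025
  [0.5→2]: (568.1+515.0)/2 × 1.5 = 812.325
  [2→2.5]: (515.0+439.9)/2 × 0.5 = 238.725
  [2.5→3]: (439.9+373.5)/2 × 0.5 = 203.35
  [3→3.5]: (373.5+316.6)/2 × 0.5 = 172.525
  [3.5→5.5]: (316.6+162.7)/2 × 2 = 479.3
  Sum = 2048.25 ng/mL·h
Tail: C_last/k_e = 162.7/0.333 = 488.589
AUC_0→∞ (buccal film) = 2048.25 + 488.589 = 2536.839 ng/mL·h
F = (AUC_ev/D_ev)/(AUC_iv/D_iv) = (2536.839/500)/(1430/250) = 5.073678/5.72 = 0.8870

F = 0.887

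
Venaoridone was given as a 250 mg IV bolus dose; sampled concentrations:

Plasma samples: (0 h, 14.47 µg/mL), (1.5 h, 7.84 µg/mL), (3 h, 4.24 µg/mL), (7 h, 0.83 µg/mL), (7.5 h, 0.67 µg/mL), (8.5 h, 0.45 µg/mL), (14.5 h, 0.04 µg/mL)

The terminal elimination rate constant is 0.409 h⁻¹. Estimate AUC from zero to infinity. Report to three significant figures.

Trapezoidal AUC_0→14.5:
  [0→1.5]: (14.47+7.84)/2 × 1.5 = 16.7325
  [1.5→3]: (7.84+4.24)/2 × 1.5 = 9.06
  [3→7]: (4.24+0.83)/2 × 4 = 10.14
  [7→7.5]: (0.83+0.67)/2 × 0.5 = 0.375
  [7.5→8.5]: (0.67+0.45)/2 × 1 = 0.56
  [8.5→14.5]: (0.45+0.04)/2 × 6 = 1.47
  Sum = 38.3375 µg/mL·h
Extrapolated tail: C_last / k_e = 0.04 / 0.409 = 0.098
AUC_0→∞ = 38.3375 + 0.098 = 38.4355 µg/mL·h

AUC = 38.4 µg/mL·h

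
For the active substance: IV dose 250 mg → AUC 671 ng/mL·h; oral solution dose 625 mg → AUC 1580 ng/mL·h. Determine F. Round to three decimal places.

F = 0.942

F = (AUC_ev / D_ev) / (AUC_iv / D_iv)
  = (1580/625) / (671/250)
  = 2.528 / 2.684 = 0.9419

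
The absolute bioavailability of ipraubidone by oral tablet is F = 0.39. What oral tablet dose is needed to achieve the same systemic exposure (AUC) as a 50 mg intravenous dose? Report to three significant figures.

For equal systemic exposure: F × D_ev = D_iv
D_ev = D_iv / F = 50 / 0.39 = 128.205 mg

D_oral = 128 mg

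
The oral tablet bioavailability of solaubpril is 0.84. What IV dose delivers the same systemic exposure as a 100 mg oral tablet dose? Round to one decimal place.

D_iv = 84.0 mg

Systemic exposure from an extravascular dose = F × D_ev, so the equivalent IV dose is F × D_ev.
D_iv = F × D_ev = 0.84 × 100 = 84 mg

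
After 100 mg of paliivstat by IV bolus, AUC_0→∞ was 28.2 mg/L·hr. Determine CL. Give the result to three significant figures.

CL = 3.55 L/hr

CL = Dose_iv / AUC_0→∞
   = 100 / 28.2 = 3.5461 L/hr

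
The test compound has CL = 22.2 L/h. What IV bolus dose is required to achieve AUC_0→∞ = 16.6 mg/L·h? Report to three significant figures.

Dose = 369 mg

Dose_iv = CL × AUC_0→∞
     = 22.2 × 16.6 = 368.52 mg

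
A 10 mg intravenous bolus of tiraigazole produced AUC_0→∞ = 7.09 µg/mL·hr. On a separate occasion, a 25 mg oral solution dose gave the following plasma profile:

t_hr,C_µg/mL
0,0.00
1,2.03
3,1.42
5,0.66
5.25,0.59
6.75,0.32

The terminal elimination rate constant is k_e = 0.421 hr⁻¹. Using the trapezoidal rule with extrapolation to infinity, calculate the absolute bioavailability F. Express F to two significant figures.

F = 0.46

Trapezoidal AUC_0→6.75 (oral solution):
  [0→1]: (0.00+2.03)/2 × 1 = 1.015
  [1→3]: (2.03+1.42)/2 × 2 = 3.45
  [3→5]: (1.42+0.66)/2 × 2 = 2.08
  [5→5.25]: (0.66+0.59)/2 × 0.25 = 0.15625
  [5.25→6.75]: (0.59+0.32)/2 × 1.5 = 0.6825
  Sum = 7.38375 µg/mL·hr
Tail: C_last/k_e = 0.32/0.421 = 0.760
AUC_0→∞ (oral solution) = 7.38375 + 0.760 = 8.14375 µg/mL·hr
F = (AUC_ev/D_ev)/(AUC_iv/D_iv) = (8.14375/25)/(7.09/10) = 0.32575/0.709 = 0.4594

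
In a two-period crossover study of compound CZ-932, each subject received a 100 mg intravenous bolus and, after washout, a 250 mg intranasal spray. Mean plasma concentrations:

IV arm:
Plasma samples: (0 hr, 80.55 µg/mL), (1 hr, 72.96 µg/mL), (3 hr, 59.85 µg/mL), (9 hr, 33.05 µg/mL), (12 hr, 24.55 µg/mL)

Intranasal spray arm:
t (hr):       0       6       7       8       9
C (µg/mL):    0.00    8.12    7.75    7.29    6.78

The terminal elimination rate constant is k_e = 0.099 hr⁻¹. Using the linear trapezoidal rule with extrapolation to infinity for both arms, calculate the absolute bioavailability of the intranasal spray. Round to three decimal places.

Trapezoidal AUC_0→12 (IV):
  [0→1]: (80.55+72.96)/2 × 1 = 76.755
  [1→3]: (72.96+59.85)/2 × 2 = 132.81
  [3→9]: (59.85+33.05)/2 × 6 = 278.7
  [9→12]: (33.05+24.55)/2 × 3 = 86.4
  Sum = 574.665 µg/mL·hr
IV tail: 24.55/0.099 = 247.980; AUC_iv,0→∞ = 574.665 + 247.980 = 822.645 µg/mL·hr
Trapezoidal AUC_0→9 (intranasal spray):
  [0→6]: (0.00+8.12)/2 × 6 = 24.36
  [6→7]: (8.12+7.75)/2 × 1 = 7.935
  [7→8]: (7.75+7.29)/2 × 1 = 7.52
  [8→9]: (7.29+6.78)/2 × 1 = 7.035
  Sum = 46.85 µg/mL·hr
intranasal spray tail: 6.78/0.099 = 68.485; AUC_ev,0→∞ = 46.85 + 68.485 = 115.335 µg/mL·hr
F = (AUC_ev/D_ev)/(AUC_iv/D_iv) = (115.335/250)/(822.645/100) = 0.46134/8.22645 = 0.0561

F = 0.056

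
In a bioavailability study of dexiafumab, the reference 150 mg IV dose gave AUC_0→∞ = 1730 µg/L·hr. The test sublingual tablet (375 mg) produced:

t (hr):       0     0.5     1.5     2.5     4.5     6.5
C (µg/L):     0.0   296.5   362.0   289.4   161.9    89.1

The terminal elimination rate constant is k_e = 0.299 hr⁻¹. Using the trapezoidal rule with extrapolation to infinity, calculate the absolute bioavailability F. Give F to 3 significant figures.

F = 0.400

Trapezoidal AUC_0→6.5 (sublingual tablet):
  [0→0.5]: (0.0+296.5)/2 × 0.5 = 74.125
  [0.5→1.5]: (296.5+362.0)/2 × 1 = 329.25
  [1.5→2.5]: (362.0+289.4)/2 × 1 = 325.7
  [2.5→4.5]: (289.4+161.9)/2 × 2 = 451.3
  [4.5→6.5]: (161.9+89.1)/2 × 2 = 251.0
  Sum = 1431.375 µg/L·hr
Tail: C_last/k_e = 89.1/0.299 = 297.993
AUC_0→∞ (sublingual tablet) = 1431.375 + 297.993 = 1729.368 µg/L·hr
F = (AUC_ev/D_ev)/(AUC_iv/D_iv) = (1729.368/375)/(1730/150) = 4.611648/11.5333 = 0.3999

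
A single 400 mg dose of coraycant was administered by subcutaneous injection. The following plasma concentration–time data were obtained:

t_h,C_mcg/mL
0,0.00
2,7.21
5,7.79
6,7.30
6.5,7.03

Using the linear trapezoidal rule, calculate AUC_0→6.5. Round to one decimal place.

AUC = 40.8 mcg/mL·h

Trapezoidal AUC_0→6.5:
  [0→2]: (0.00+7.21)/2 × 2 = 7.21
  [2→5]: (7.21+7.79)/2 × 3 = 22.5
  [5→6]: (7.79+7.30)/2 × 1 = 7.545
  [6→6.5]: (7.30+7.03)/2 × 0.5 = 3.5825
  Sum = 40.8375 mcg/mL·h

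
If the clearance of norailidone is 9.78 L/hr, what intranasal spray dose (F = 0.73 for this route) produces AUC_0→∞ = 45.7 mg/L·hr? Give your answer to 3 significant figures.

Dose = CL × AUC_0→∞ / F
     = 9.78 × 45.7 / 0.73 = 612.255 mg

Dose = 612 mg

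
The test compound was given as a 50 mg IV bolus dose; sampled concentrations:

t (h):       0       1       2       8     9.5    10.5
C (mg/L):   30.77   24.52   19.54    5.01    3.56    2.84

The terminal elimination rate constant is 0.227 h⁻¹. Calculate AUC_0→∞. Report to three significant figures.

Trapezoidal AUC_0→10.5:
  [0→1]: (30.77+24.52)/2 × 1 = 27.645
  [1→2]: (24.52+19.54)/2 × 1 = 22.03
  [2→8]: (19.54+5.01)/2 × 6 = 73.65
  [8→9.5]: (5.01+3.56)/2 × 1.5 = 6.4275
  [9.5→10.5]: (3.56+2.84)/2 × 1 = 3.2
  Sum = 132.9525 mg/L·h
Extrapolated tail: C_last / k_e = 2.84 / 0.227 = 12.511
AUC_0→∞ = 132.9525 + 12.511 = 145.4635 mg/L·h

AUC = 145 mg/L·h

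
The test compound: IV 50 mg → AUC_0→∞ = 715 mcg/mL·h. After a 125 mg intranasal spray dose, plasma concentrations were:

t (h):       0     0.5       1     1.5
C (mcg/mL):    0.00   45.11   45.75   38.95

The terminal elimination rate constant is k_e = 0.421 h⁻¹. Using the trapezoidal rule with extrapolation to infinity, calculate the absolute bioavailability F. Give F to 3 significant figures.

Trapezoidal AUC_0→1.5 (intranasal spray):
  [0→0.5]: (0.00+45.11)/2 × 0.5 = 11.2775
  [0.5→1]: (45.11+45.75)/2 × 0.5 = 22.715
  [1→1.5]: (45.75+38.95)/2 × 0.5 = 21.175
  Sum = 55.1675 mcg/mL·h
Tail: C_last/k_e = 38.95/0.421 = 92.518
AUC_0→∞ (intranasal spray) = 55.1675 + 92.518 = 147.6855 mcg/mL·h
F = (AUC_ev/D_ev)/(AUC_iv/D_iv) = (147.6855/125)/(715/50) = 1.181484/14.3 = 0.0826

F = 0.0826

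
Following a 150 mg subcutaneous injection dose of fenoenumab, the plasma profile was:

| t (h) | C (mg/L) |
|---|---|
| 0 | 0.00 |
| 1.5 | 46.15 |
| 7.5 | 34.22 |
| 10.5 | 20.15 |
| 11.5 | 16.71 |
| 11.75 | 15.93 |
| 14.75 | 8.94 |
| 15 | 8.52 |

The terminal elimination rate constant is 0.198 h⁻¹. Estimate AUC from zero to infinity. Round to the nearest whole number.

AUC = 462 mg/L·h

Trapezoidal AUC_0→15:
  [0→1.5]: (0.00+46.15)/2 × 1.5 = 34.6125
  [1.5→7.5]: (46.15+34.22)/2 × 6 = 241.11
  [7.5→10.5]: (34.22+20.15)/2 × 3 = 81.555
  [10.5→11.5]: (20.15+16.71)/2 × 1 = 18.43
  [11.5→11.75]: (16.71+15.93)/2 × 0.25 = 4.08
  [11.75→14.75]: (15.93+8.94)/2 × 3 = 37.305
  [14.75→15]: (8.94+8.52)/2 × 0.25 = 2.1825
  Sum = 419.275 mg/L·h
Extrapolated tail: C_last / k_e = 8.52 / 0.198 = 43.030
AUC_0→∞ = 419.275 + 43.030 = 462.305 mg/L·h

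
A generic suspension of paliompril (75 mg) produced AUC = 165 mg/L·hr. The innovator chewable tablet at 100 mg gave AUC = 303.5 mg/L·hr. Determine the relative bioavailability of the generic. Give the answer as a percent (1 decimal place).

F_rel = (AUC_test/D_test) / (AUC_ref/D_ref)
      = (165/75) / (303.5/100)
      = 2.2 / 3.035 = 0.7249 = 72.49%

F_rel = 72.5%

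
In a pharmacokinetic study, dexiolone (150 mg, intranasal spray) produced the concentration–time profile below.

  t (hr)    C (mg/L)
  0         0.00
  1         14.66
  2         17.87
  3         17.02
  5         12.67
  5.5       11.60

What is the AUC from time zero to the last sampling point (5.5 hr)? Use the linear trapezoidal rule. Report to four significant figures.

AUC = 76.80 mg/L·hr

Trapezoidal AUC_0→5.5:
  [0→1]: (0.00+14.66)/2 × 1 = 7.33
  [1→2]: (14.66+17.87)/2 × 1 = 16.265
  [2→3]: (17.87+17.02)/2 × 1 = 17.445
  [3→5]: (17.02+12.67)/2 × 2 = 29.69
  [5→5.5]: (12.67+11.60)/2 × 0.5 = 6.0675
  Sum = 76.7975 mg/L·hr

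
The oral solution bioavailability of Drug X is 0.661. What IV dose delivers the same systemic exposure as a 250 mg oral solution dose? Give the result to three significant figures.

D_iv = 165 mg

Systemic exposure from an extravascular dose = F × D_ev, so the equivalent IV dose is F × D_ev.
D_iv = F × D_ev = 0.661 × 250 = 165.25 mg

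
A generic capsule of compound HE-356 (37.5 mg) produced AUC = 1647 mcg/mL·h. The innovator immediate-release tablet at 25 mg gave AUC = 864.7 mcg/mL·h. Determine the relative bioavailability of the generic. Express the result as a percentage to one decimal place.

F_rel = (AUC_test/D_test) / (AUC_ref/D_ref)
      = (1647/37.5) / (864.7/25)
      = 43.92 / 34.588 = 1.2698 = 126.98%

F_rel = 127.0%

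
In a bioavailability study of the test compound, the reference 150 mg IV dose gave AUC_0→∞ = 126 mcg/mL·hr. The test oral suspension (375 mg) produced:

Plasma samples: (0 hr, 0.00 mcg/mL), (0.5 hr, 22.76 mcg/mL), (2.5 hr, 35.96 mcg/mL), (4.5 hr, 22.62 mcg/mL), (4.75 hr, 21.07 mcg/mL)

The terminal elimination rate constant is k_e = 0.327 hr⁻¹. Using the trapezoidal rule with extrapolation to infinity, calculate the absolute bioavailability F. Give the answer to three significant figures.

Trapezoidal AUC_0→4.75 (oral suspension):
  [0→0.5]: (0.00+22.76)/2 × 0.5 = 5.69
  [0.5→2.5]: (22.76+35.96)/2 × 2 = 58.72
  [2.5→4.5]: (35.96+22.62)/2 × 2 = 58.58
  [4.5→4.75]: (22.62+21.07)/2 × 0.25 = 5.46125
  Sum = 128.45125 mcg/mL·hr
Tail: C_last/k_e = 21.07/0.327 = 64.434
AUC_0→∞ (oral suspension) = 128.45125 + 64.434 = 192.88525 mcg/mL·hr
F = (AUC_ev/D_ev)/(AUC_iv/D_iv) = (192.88525/375)/(126/150) = 0.514361/0.84 = 0.6123

F = 0.612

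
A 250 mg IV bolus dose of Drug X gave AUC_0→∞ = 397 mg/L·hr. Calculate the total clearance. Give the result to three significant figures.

CL = 0.630 L/hr

CL = Dose_iv / AUC_0→∞
   = 250 / 397 = 0.629723 L/hr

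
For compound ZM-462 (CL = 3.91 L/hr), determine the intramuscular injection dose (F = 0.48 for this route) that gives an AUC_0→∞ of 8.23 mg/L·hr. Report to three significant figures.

Dose = CL × AUC_0→∞ / F
     = 3.91 × 8.23 / 0.48 = 67.0402 mg

Dose = 67.0 mg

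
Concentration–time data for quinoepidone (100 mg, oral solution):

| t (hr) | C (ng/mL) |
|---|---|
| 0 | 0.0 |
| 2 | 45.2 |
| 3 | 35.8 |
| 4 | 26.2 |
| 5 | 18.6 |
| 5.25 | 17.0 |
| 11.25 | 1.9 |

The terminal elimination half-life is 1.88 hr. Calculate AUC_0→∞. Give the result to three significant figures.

Trapezoidal AUC_0→11.25:
  [0→2]: (0.0+45.2)/2 × 2 = 45.2
  [2→3]: (45.2+35.8)/2 × 1 = 40.5
  [3→4]: (35.8+26.2)/2 × 1 = 31.0
  [4→5]: (26.2+18.6)/2 × 1 = 22.4
  [5→5.25]: (18.6+17.0)/2 × 0.25 = 4.45
  [5.25→11.25]: (17.0+1.9)/2 × 6 = 56.7
  Sum = 200.25 ng/mL·hr
k_e = ln2 / t½ = 0.693147 / 1.88 = 0.3687 hr^-1
Extrapolated tail: C_last / k_e = 1.9 / 0.3687 = 5.153
AUC_0→∞ = 200.25 + 5.153 = 205.403 ng/mL·hr

AUC = 205 ng/mL·hr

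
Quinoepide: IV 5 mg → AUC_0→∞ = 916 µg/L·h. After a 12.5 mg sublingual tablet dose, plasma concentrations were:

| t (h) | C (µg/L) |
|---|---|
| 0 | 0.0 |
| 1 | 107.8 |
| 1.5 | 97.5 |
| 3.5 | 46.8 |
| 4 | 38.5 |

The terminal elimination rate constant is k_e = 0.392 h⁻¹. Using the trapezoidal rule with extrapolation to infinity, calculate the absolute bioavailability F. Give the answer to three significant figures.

Trapezoidal AUC_0→4 (sublingual tablet):
  [0→1]: (0.0+107.8)/2 × 1 = 53.9
  [1→1.5]: (107.8+97.5)/2 × 0.5 = 51.325
  [1.5→3.5]: (97.5+46.8)/2 × 2 = 144.3
  [3.5→4]: (46.8+38.5)/2 × 0.5 = 21.325
  Sum = 270.85 µg/L·h
Tail: C_last/k_e = 38.5/0.392 = 98.214
AUC_0→∞ (sublingual tablet) = 270.85 + 98.214 = 369.064 µg/L·h
F = (AUC_ev/D_ev)/(AUC_iv/D_iv) = (369.064/12.5)/(916/5) = 29.52512/183.2 = 0.1612

F = 0.161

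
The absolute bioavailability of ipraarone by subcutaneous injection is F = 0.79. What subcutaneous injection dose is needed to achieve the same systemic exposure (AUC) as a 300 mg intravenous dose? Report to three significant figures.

For equal systemic exposure: F × D_ev = D_iv
D_ev = D_iv / F = 300 / 0.79 = 379.747 mg

D_subcutaneous = 380 mg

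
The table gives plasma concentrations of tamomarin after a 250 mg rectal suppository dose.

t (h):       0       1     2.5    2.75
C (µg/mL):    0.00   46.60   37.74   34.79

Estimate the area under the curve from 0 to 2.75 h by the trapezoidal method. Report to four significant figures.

Trapezoidal AUC_0→2.75:
  [0→1]: (0.00+46.60)/2 × 1 = 23.3
  [1→2.5]: (46.60+37.74)/2 × 1.5 = 63.255
  [2.5→2.75]: (37.74+34.79)/2 × 0.25 = 9.06625
  Sum = 95.62125 µg/mL·h

AUC = 95.62 µg/mL·h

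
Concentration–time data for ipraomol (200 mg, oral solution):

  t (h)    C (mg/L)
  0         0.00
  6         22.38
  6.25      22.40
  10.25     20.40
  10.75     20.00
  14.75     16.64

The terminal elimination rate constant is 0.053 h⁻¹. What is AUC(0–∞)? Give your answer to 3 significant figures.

AUC = 556 mg/L·h

Trapezoidal AUC_0→14.75:
  [0→6]: (0.00+22.38)/2 × 6 = 67.14
  [6→6.25]: (22.38+22.40)/2 × 0.25 = 5.5975
  [6.25→10.25]: (22.40+20.40)/2 × 4 = 85.6
  [10.25→10.75]: (20.40+20.00)/2 × 0.5 = 10.1
  [10.75→14.75]: (20.00+16.64)/2 × 4 = 73.28
  Sum = 241.7175 mg/L·h
Extrapolated tail: C_last / k_e = 16.64 / 0.053 = 313.962
AUC_0→∞ = 241.7175 + 313.962 = 555.6795 mg/L·h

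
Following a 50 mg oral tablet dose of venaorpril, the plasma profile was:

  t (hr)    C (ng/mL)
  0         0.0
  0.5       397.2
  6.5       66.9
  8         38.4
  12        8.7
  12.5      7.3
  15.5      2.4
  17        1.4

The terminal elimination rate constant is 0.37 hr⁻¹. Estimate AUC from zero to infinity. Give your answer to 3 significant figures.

AUC = 1690 ng/mL·hr

Trapezoidal AUC_0→17:
  [0→0.5]: (0.0+397.2)/2 × 0.5 = 99.3
  [0.5→6.5]: (397.2+66.9)/2 × 6 = 1392.3
  [6.5→8]: (66.9+38.4)/2 × 1.5 = 78.975
  [8→12]: (38.4+8.7)/2 × 4 = 94.2
  [12→12.5]: (8.7+7.3)/2 × 0.5 = 4.0
  [12.5→15.5]: (7.3+2.4)/2 × 3 = 14.55
  [15.5→17]: (2.4+1.4)/2 × 1.5 = 2.85
  Sum = 1686.175 ng/mL·hr
Extrapolated tail: C_last / k_e = 1.4 / 0.37 = 3.784
AUC_0→∞ = 1686.175 + 3.784 = 1689.959 ng/mL·hr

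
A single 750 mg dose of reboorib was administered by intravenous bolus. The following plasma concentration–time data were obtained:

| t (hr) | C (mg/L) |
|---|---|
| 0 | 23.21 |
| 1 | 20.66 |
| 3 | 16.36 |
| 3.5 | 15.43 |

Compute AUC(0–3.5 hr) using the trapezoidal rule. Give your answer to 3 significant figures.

AUC = 66.9 mg/L·hr

Trapezoidal AUC_0→3.5:
  [0→1]: (23.21+20.66)/2 × 1 = 21.935
  [1→3]: (20.66+16.36)/2 × 2 = 37.02
  [3→3.5]: (16.36+15.43)/2 × 0.5 = 7.9475
  Sum = 66.9025 mg/L·hr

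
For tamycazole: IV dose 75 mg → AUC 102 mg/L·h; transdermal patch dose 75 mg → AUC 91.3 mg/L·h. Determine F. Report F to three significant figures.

F = 0.895

F = (AUC_ev / D_ev) / (AUC_iv / D_iv)
  = (91.3/75) / (102/75)
  = 1.21733 / 1.36 = 0.8951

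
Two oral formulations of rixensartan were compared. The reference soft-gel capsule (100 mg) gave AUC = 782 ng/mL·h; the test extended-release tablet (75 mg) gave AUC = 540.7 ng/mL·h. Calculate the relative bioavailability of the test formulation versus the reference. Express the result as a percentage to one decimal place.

F_rel = (AUC_test/D_test) / (AUC_ref/D_ref)
      = (540.7/75) / (782/100)
      = 7.20933 / 7.82 = 0.9219 = 92.19%

F_rel = 92.2%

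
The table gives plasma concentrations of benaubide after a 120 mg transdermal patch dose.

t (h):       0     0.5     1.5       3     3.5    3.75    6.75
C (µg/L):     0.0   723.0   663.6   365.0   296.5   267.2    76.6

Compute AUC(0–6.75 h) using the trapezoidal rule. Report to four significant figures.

Trapezoidal AUC_0→6.75:
  [0→0.5]: (0.0+723.0)/2 × 0.5 = 180.75
  [0.5→1.5]: (723.0+663.6)/2 × 1 = 693.3
  [1.5→3]: (663.6+365.0)/2 × 1.5 = 771.45
  [3→3.5]: (365.0+296.5)/2 × 0.5 = 165.375
  [3.5→3.75]: (296.5+267.2)/2 × 0.25 = 70.4625
  [3.75→6.75]: (267.2+76.6)/2 × 3 = 515.7
  Sum = 2397.0375 µg/L·h

AUC = 2397 µg/L·h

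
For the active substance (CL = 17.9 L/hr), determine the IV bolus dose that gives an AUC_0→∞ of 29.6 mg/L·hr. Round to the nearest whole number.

Dose = 530 mg

Dose_iv = CL × AUC_0→∞
     = 17.9 × 29.6 = 529.84 mg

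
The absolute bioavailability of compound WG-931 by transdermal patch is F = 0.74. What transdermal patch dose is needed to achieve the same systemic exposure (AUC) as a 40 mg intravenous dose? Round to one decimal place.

For equal systemic exposure: F × D_ev = D_iv
D_ev = D_iv / F = 40 / 0.74 = 54.0541 mg

D_transdermal = 54.1 mg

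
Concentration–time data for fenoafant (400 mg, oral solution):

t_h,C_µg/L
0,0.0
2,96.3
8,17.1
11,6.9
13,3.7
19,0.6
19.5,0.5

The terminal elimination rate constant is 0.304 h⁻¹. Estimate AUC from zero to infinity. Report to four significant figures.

AUC = 497.9 µg/L·h

Trapezoidal AUC_0→19.5:
  [0→2]: (0.0+96.3)/2 × 2 = 96.3
  [2→8]: (96.3+17.1)/2 × 6 = 340.2
  [8→11]: (17.1+6.9)/2 × 3 = 36.0
  [11→13]: (6.9+3.7)/2 × 2 = 10.6
  [13→19]: (3.7+0.6)/2 × 6 = 12.9
  [19→19.5]: (0.6+0.5)/2 × 0.5 = 0.275
  Sum = 496.275 µg/L·h
Extrapolated tail: C_last / k_e = 0.5 / 0.304 = 1.645
AUC_0→∞ = 496.275 + 1.645 = 497.92 µg/L·h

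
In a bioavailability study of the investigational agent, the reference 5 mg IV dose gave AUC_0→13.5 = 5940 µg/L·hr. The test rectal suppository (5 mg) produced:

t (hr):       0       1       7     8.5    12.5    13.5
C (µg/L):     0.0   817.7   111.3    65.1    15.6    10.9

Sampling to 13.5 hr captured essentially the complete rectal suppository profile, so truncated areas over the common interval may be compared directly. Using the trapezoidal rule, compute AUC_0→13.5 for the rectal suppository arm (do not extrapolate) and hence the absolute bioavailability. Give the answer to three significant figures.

Trapezoidal AUC_0→13.5 (rectal suppository):
  [0→1]: (0.0+817.7)/2 × 1 = 408.85
  [1→7]: (817.7+111.3)/2 × 6 = 2787.0
  [7→8.5]: (111.3+65.1)/2 × 1.5 = 132.3
  [8.5→12.5]: (65.1+15.6)/2 × 4 = 161.4
  [12.5→13.5]: (15.6+10.9)/2 × 1 = 13.25
  Sum = 3502.8 µg/L·hr
F = (AUC_ev/D_ev)/(AUC_iv/D_iv) = (3502.8/5)/(5940/5) = 700.56/1188 = 0.5897

F = 0.590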